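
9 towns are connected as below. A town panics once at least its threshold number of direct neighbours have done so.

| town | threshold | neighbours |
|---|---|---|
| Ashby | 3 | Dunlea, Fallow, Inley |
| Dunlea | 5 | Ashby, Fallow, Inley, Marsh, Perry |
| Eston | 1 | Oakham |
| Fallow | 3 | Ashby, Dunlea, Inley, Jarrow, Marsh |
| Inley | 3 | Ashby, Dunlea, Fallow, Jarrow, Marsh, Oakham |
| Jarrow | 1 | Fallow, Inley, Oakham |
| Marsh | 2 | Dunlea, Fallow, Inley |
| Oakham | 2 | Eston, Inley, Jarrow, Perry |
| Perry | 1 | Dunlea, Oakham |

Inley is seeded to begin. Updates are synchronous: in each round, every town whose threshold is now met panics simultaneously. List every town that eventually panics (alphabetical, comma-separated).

Round 1 — Inley panics (initial).
Round 2 — checking thresholds:
  Ashby: 1 of 3 neighbours < 3, holds.
  Dunlea: 1 of 5 neighbours < 5, holds.
  Fallow: 1 of 5 neighbours < 3, holds.
  Jarrow: 1 of 3 neighbours ≥ 1, panics.
  Marsh: 1 of 3 neighbours < 2, holds.
  Oakham: 1 of 4 neighbours < 2, holds.
Round 3 — checking thresholds:
  Ashby: 1 of 3 neighbours < 3, holds.
  Dunlea: 1 of 5 neighbours < 5, holds.
  Fallow: 2 of 5 neighbours < 3, holds.
  Marsh: 1 of 3 neighbours < 2, holds.
  Oakham: 2 of 4 neighbours ≥ 2, panics.
Round 4 — checking thresholds:
  Ashby: 1 of 3 neighbours < 3, holds.
  Dunlea: 1 of 5 neighbours < 5, holds.
  Eston: 1 of 1 neighbours ≥ 1, panics.
  Fallow: 2 of 5 neighbours < 3, holds.
  Marsh: 1 of 3 neighbours < 2, holds.
  Perry: 1 of 2 neighbours ≥ 1, panics.
Round 5 — no new panics; cascade stops.

Eston, Inley, Jarrow, Oakham, Perry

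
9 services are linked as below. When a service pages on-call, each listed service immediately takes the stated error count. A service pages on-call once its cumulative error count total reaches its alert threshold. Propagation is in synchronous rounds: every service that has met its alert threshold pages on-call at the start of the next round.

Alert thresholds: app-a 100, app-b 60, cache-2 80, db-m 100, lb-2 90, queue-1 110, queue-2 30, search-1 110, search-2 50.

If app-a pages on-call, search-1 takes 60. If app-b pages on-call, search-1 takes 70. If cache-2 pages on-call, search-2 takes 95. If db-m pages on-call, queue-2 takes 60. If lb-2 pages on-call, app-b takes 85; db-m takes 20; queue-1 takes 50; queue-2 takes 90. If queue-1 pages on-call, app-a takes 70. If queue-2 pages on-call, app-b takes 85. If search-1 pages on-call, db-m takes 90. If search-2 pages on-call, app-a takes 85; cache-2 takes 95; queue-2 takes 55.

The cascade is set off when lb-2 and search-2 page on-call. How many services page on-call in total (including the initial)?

Round 1 — lb-2, search-2 page on-call (initial).
  app-a: +85 → 85 < 100
  app-b: +85 → 85 ≥ 60
  cache-2: +95 → 95 ≥ 80
  db-m: +20 → 20 < 100
  queue-1: +50 → 50 < 110
  queue-2: +90+55 → 145 ≥ 30
Round 2 — app-b, cache-2, queue-2 page on-call.
  search-1: +70 → 70 < 110
No further pages.

5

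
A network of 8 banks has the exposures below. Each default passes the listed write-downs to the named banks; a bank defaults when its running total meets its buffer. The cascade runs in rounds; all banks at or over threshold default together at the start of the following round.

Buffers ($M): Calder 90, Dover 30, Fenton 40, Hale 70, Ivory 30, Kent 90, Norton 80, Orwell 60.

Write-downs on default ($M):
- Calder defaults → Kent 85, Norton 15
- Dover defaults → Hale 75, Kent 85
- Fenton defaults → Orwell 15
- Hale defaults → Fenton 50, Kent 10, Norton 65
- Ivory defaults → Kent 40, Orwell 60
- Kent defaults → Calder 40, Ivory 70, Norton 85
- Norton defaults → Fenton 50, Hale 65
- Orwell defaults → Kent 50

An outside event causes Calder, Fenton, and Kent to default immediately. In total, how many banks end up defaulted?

6

Round 1 — Calder, Fenton, Kent default (initial).
  Ivory: +70 → 70 ≥ 30
  Norton: +15+85 → 100 ≥ 80
  Orwell: +15 → 15 < 60
Round 2 — Ivory, Norton default.
  Hale: +65 → 65 < 70
  Orwell: +60 → 75 ≥ 60
Round 3 — Orwell defaults.
No further defaults.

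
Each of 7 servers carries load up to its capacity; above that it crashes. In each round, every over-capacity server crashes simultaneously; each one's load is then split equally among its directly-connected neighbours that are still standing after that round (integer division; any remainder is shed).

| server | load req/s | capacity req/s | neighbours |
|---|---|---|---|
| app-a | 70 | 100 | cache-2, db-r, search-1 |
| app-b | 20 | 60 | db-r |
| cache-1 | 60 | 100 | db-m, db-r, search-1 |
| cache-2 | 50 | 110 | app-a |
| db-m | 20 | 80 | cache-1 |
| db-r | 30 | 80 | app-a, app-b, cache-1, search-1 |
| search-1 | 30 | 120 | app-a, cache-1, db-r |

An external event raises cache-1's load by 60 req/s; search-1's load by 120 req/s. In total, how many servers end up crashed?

6

Round 1 — cache-1 at 120 > 100; search-1 at 150 > 120. cache-1, search-1 crash.
  cache-1 sheds 120 req/s to db-m, db-r: 60 each.
    db-m: 20+60 = 80 ≤ 80
    db-r: 30+60 = 90 > 80
  search-1 sheds 150 req/s to app-a, db-r: 75 each.
    app-a: 70+75 = 145 > 100
    db-r: 90+75 = 165 > 80
Round 2 — app-a, db-r crash.
  app-a sheds 145 req/s to cache-2: 145 each.
    cache-2: 50+145 = 195 > 110
  db-r sheds 165 req/s to app-b: 165 each.
    app-b: 20+165 = 185 > 60
Round 3 — app-b, cache-2 crash.
  app-b sheds 185 req/s: no online neighbours, lost.
  cache-2 sheds 195 req/s: no online neighbours, lost.
No further crashes.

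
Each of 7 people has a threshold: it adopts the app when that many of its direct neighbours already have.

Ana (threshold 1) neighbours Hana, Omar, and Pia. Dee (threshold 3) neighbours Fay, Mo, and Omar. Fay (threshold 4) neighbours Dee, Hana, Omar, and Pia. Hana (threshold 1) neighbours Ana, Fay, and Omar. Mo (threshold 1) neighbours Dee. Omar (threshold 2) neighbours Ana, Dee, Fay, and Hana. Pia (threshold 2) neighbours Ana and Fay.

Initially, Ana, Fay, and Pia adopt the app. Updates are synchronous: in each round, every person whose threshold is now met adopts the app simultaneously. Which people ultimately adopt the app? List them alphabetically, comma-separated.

Ana, Fay, Hana, Omar, Pia

Round 1 — Ana, Fay, Pia adopt the app (initial).
Round 2 — checking thresholds:
  Dee: 1 of 3 neighbours < 3, holds.
  Hana: 2 of 3 neighbours ≥ 1, adopts the app.
  Omar: 2 of 4 neighbours ≥ 2, adopts the app.
Round 3 — no new adoptions; cascade stops.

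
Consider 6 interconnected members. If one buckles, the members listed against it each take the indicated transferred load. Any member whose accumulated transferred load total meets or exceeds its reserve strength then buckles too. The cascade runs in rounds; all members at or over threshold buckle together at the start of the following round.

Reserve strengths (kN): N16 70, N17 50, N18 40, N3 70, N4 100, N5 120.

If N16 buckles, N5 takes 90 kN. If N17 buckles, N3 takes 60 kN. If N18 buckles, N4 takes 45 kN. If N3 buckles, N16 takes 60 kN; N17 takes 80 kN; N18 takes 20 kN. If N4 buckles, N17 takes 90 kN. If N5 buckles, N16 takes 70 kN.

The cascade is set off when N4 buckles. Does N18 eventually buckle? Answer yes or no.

no

Round 1 — N4 buckles (initial).
  N17: +90 → 90 ≥ 50
Round 2 — N17 buckles.
  N3: +60 → 60 < 70
No further bucklings.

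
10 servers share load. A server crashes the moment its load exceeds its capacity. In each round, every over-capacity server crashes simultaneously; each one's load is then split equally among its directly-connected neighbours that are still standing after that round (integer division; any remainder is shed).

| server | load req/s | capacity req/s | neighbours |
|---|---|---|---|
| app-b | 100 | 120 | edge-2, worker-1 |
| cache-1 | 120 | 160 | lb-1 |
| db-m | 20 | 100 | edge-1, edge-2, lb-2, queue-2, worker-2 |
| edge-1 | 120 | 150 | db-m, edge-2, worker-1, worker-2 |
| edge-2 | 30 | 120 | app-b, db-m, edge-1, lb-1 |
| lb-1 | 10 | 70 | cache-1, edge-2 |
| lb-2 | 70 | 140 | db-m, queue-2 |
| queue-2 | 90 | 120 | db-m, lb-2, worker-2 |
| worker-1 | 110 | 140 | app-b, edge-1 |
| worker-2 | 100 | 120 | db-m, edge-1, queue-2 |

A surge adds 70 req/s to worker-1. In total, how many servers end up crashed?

10

Round 1 — worker-1 at 180 > 140. worker-1 crashes.
  worker-1 sheds 180 req/s to app-b, edge-1: 90 each.
    app-b: 100+90 = 190 > 120
    edge-1: 120+90 = 210 > 150
Round 2 — app-b, edge-1 crash.
  app-b sheds 190 req/s to edge-2: 190 each.
    edge-2: 30+190 = 220 > 120
  edge-1 sheds 210 req/s to db-m, edge-2, worker-2: 70 each.
    db-m: 20+70 = 90 ≤ 100
    edge-2: 220+70 = 290 > 120
    worker-2: 100+70 = 170 > 120
Round 3 — edge-2, worker-2 crash.
  edge-2 sheds 290 req/s to db-m, lb-1: 145 each.
    db-m: 90+145 = 235 > 100
    lb-1: 10+145 = 155 > 70
  worker-2 sheds 170 req/s to db-m, queue-2: 85 each.
    db-m: 235+85 = 320 > 100
    queue-2: 90+85 = 175 > 120
Round 4 — db-m, lb-1, queue-2 crash.
  db-m sheds 320 req/s to lb-2: 320 each.
    lb-2: 70+320 = 390 > 140
  lb-1 sheds 155 req/s to cache-1: 155 each.
    cache-1: 120+155 = 275 > 160
  queue-2 sheds 175 req/s to lb-2: 175 each.
    lb-2: 390+175 = 565 > 140
Round 5 — cache-1, lb-2 crash.
  cache-1 sheds 275 req/s: no online neighbours, lost.
  lb-2 sheds 565 req/s: no online neighbours, lost.
No further crashes.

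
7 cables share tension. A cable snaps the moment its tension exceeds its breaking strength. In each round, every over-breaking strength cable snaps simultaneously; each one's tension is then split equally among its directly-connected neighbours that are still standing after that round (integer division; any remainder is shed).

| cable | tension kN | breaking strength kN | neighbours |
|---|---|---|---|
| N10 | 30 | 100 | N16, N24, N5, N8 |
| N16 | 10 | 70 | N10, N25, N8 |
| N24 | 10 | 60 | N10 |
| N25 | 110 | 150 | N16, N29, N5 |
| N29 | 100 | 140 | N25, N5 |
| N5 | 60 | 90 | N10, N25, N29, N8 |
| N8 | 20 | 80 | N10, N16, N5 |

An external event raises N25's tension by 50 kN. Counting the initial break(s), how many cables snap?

Round 1 — N25 at 160 > 150. N25 snaps.
  N25 sheds 160 kN to N16, N29, N5: 53 each (1 lost).
    N16: 10+53 = 63 ≤ 70
    N29: 100+53 = 153 > 140
    N5: 60+53 = 113 > 90
Round 2 — N29, N5 snap.
  N29 sheds 153 kN: no online neighbours, lost.
  N5 sheds 113 kN to N10, N8: 56 each (1 lost).
    N10: 30+56 = 86 ≤ 100
    N8: 20+56 = 76 ≤ 80
No further breaks.

3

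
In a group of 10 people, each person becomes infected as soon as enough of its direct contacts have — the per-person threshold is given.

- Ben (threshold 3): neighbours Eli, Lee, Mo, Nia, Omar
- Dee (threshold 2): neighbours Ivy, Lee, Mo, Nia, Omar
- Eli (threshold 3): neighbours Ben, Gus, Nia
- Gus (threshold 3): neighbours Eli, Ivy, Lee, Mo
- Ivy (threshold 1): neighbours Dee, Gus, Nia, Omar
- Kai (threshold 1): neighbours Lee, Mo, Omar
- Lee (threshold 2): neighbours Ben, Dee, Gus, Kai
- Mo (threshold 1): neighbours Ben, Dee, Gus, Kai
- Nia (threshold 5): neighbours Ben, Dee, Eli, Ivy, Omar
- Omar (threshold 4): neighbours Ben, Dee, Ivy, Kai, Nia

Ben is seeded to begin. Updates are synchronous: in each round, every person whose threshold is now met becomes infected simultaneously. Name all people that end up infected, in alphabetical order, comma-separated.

Ben, Dee, Gus, Ivy, Kai, Lee, Mo, Omar

Round 1 — Ben becomes infected (initial).
Round 2 — checking thresholds:
  Eli: 1 of 3 neighbours < 3, not yet.
  Lee: 1 of 4 neighbours < 2, not yet.
  Mo: 1 of 4 neighbours ≥ 1, becomes infected.
  Nia: 1 of 5 neighbours < 5, not yet.
  Omar: 1 of 5 neighbours < 4, not yet.
Round 3 — checking thresholds:
  Dee: 1 of 5 neighbours < 2, not yet.
  Eli: 1 of 3 neighbours < 3, not yet.
  Gus: 1 of 4 neighbours < 3, not yet.
  Kai: 1 of 3 neighbours ≥ 1, becomes infected.
  Lee: 1 of 4 neighbours < 2, not yet.
  Nia: 1 of 5 neighbours < 5, not yet.
  Omar: 1 of 5 neighbours < 4, not yet.
Round 4 — checking thresholds:
  Dee: 1 of 5 neighbours < 2, not yet.
  Eli: 1 of 3 neighbours < 3, not yet.
  Gus: 1 of 4 neighbours < 3, not yet.
  Lee: 2 of 4 neighbours ≥ 2, becomes infected.
  Nia: 1 of 5 neighbours < 5, not yet.
  Omar: 2 of 5 neighbours < 4, not yet.
Round 5 — checking thresholds:
  Dee: 2 of 5 neighbours ≥ 2, becomes infected.
  Eli: 1 of 3 neighbours < 3, not yet.
  Gus: 2 of 4 neighbours < 3, not yet.
  Nia: 1 of 5 neighbours < 5, not yet.
  Omar: 2 of 5 neighbours < 4, not yet.
Round 6 — checking thresholds:
  Eli: 1 of 3 neighbours < 3, not yet.
  Gus: 2 of 4 neighbours < 3, not yet.
  Ivy: 1 of 4 neighbours ≥ 1, becomes infected.
  Nia: 2 of 5 neighbours < 5, not yet.
  Omar: 3 of 5 neighbours < 4, not yet.
Round 7 — checking thresholds:
  Eli: 1 of 3 neighbours < 3, not yet.
  Gus: 3 of 4 neighbours ≥ 3, becomes infected.
  Nia: 3 of 5 neighbours < 5, not yet.
  Omar: 4 of 5 neighbours ≥ 4, becomes infected.
Round 8 — no new infections; cascade stops.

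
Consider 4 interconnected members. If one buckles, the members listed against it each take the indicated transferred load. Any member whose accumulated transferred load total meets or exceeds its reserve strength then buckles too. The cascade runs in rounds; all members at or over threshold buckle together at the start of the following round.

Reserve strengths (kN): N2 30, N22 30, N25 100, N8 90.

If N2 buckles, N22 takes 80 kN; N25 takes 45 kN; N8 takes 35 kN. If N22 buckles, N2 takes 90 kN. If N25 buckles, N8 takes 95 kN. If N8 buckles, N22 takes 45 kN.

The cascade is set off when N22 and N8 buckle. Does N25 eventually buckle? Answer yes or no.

Round 1 — N22, N8 buckle (initial).
  N2: +90 → 90 ≥ 30
Round 2 — N2 buckles.
  N25: +45 → 45 < 100
No further bucklings.

no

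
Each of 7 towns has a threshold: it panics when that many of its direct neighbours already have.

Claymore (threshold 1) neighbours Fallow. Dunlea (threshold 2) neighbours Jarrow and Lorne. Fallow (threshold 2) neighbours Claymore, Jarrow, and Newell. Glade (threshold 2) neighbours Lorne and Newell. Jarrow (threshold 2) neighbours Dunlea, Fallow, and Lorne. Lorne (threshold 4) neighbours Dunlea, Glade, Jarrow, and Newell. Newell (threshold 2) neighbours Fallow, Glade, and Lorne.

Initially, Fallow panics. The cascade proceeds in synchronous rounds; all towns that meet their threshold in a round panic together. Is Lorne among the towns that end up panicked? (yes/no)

no

Round 1 — Fallow panics (initial).
Round 2 — checking thresholds:
  Claymore: 1 of 1 neighbours ≥ 1, panics.
  Jarrow: 1 of 3 neighbours < 2, holds.
  Newell: 1 of 3 neighbours < 2, holds.
Round 3 — no new panics; cascade stops.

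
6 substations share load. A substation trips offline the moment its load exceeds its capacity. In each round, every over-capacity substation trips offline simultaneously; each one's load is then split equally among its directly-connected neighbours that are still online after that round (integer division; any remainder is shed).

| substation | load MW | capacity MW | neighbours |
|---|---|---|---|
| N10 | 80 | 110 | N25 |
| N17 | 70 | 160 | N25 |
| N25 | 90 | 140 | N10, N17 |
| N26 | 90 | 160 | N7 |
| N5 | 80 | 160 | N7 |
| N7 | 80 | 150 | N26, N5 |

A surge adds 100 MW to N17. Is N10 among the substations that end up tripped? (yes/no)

yes

Round 1 — N17 at 170 > 160. N17 trips offline.
  N17 sheds 170 MW to N25: 170 each.
    N25: 90+170 = 260 > 140
Round 2 — N25 trips offline.
  N25 sheds 260 MW to N10: 260 each.
    N10: 80+260 = 340 > 110
Round 3 — N10 trips offline.
  N10 sheds 340 MW: no online neighbours, lost.
No further trips.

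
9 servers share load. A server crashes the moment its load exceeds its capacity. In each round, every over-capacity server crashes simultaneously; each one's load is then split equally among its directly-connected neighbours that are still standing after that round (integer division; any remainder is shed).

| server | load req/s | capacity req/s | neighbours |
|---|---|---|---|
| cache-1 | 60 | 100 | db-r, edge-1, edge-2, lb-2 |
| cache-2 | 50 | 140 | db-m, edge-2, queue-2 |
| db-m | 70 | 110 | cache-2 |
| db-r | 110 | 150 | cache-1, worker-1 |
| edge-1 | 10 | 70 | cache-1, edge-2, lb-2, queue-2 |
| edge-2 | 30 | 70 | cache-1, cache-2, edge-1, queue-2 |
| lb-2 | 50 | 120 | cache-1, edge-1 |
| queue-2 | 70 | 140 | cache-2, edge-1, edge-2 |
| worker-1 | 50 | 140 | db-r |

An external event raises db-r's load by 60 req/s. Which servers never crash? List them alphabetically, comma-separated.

cache-2, db-m, queue-2, worker-1

Round 1 — db-r at 170 > 150. db-r crashes.
  db-r sheds 170 req/s to cache-1, worker-1: 85 each.
    cache-1: 60+85 = 145 > 100
    worker-1: 50+85 = 135 ≤ 140
Round 2 — cache-1 crashes.
  cache-1 sheds 145 req/s to edge-1, edge-2, lb-2: 48 each (1 lost).
    edge-1: 10+48 = 58 ≤ 70
    edge-2: 30+48 = 78 > 70
    lb-2: 50+48 = 98 ≤ 120
Round 3 — edge-2 crashes.
  edge-2 sheds 78 req/s to cache-2, edge-1, queue-2: 26 each.
    cache-2: 50+26 = 76 ≤ 140
    edge-1: 58+26 = 84 > 70
    queue-2: 70+26 = 96 ≤ 140
Round 4 — edge-1 crashes.
  edge-1 sheds 84 req/s to lb-2, queue-2: 42 each.
    lb-2: 98+42 = 140 > 120
    queue-2: 96+42 = 138 ≤ 140
Round 5 — lb-2 crashes.
  lb-2 sheds 140 req/s: no online neighbours, lost.
No further crashes.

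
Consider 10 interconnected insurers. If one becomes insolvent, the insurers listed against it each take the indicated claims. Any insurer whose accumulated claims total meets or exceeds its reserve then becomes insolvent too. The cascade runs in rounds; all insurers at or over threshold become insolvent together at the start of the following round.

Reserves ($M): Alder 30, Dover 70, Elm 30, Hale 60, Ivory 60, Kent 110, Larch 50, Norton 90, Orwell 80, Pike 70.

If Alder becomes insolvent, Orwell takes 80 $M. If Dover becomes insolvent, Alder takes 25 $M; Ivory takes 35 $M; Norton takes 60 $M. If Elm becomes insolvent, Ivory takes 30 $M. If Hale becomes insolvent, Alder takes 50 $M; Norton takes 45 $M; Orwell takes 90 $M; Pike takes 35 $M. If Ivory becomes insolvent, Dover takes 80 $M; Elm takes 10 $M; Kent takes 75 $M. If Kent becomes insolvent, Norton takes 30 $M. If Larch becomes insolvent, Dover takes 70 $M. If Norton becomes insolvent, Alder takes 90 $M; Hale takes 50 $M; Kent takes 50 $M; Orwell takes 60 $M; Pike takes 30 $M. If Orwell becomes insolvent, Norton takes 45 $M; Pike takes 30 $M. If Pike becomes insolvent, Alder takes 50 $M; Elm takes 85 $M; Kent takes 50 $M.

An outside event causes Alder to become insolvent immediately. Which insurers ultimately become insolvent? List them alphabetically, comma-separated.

Round 1 — Alder becomes insolvent (initial).
  Orwell: +80 → 80 ≥ 80
Round 2 — Orwell becomes insolvent.
  Norton: +45 → 45 < 90
  Pike: +30 → 30 < 70
No further insolvencies.

Alder, Orwell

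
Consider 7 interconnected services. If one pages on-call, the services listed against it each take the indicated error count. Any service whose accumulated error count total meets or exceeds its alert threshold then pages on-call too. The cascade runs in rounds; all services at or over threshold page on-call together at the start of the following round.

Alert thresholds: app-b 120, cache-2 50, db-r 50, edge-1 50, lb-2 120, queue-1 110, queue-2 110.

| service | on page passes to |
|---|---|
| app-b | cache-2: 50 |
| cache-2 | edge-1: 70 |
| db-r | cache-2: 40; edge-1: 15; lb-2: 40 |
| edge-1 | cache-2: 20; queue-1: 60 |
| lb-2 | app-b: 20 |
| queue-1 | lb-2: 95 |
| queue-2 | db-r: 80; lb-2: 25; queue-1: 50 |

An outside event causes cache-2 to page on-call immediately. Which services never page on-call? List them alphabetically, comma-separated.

Round 1 — cache-2 pages on-call (initial).
  edge-1: +70 → 70 ≥ 50
Round 2 — edge-1 pages on-call.
  queue-1: +60 → 60 < 110
No further pages.

app-b, db-r, lb-2, queue-1, queue-2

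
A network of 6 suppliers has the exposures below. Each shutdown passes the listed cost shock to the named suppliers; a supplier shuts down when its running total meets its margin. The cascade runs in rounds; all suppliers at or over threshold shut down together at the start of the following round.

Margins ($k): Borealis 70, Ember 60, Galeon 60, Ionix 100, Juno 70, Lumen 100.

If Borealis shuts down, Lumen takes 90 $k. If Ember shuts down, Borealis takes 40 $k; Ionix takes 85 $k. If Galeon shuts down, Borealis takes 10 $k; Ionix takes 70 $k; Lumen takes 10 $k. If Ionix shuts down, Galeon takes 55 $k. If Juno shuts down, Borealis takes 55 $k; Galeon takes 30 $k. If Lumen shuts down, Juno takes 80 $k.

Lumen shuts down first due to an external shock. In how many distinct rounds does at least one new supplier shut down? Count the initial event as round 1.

2

Round 1 — Lumen shuts down (initial).
  Juno: +80 → 80 ≥ 70
Round 2 — Juno shuts down.
  Borealis: +55 → 55 < 70
  Galeon: +30 → 30 < 60
No further shutdowns.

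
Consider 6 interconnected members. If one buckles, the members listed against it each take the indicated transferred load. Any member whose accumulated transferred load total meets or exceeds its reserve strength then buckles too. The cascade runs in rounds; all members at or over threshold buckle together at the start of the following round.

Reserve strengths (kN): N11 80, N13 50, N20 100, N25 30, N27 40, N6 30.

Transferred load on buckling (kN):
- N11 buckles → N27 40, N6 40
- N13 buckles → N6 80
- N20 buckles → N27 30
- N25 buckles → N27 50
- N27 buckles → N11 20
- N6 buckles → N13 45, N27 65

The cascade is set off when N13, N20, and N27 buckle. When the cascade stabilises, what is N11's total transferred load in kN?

20

Round 1 — N13, N20, N27 buckle (initial).
  N11: +20 → 20 < 80
  N6: +80 → 80 ≥ 30
Round 2 — N6 buckles.
No further bucklings.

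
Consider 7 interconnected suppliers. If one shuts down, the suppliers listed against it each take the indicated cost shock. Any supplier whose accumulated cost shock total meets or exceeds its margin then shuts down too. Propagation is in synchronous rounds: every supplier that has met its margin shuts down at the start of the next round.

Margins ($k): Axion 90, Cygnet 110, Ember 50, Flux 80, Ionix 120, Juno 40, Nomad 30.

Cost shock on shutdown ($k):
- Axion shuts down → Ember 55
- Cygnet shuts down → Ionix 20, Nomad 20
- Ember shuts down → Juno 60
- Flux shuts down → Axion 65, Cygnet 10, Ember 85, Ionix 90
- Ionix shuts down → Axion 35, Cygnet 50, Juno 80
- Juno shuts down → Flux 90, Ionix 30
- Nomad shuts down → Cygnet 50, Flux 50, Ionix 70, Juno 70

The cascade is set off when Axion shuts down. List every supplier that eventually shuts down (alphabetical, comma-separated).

Round 1 — Axion shuts down (initial).
  Ember: +55 → 55 ≥ 50
Round 2 — Ember shuts down.
  Juno: +60 → 60 ≥ 40
Round 3 — Juno shuts down.
  Flux: +90 → 90 ≥ 80
  Ionix: +30 → 30 < 120
Round 4 — Flux shuts down.
  Cygnet: +10 → 10 < 110
  Ionix: +90 → 120 ≥ 120
Round 5 — Ionix shuts down.
  Cygnet: +50 → 60 < 110
No further shutdowns.

Axion, Ember, Flux, Ionix, Juno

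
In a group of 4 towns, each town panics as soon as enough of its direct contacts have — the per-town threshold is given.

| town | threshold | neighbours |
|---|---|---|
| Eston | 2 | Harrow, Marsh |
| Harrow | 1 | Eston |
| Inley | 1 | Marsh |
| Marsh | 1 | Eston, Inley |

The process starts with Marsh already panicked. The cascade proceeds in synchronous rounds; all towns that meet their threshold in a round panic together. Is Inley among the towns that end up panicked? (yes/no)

Round 1 — Marsh panics (initial).
Round 2 — checking thresholds:
  Eston: 1 of 2 neighbours < 2, not yet.
  Inley: 1 of 1 neighbours ≥ 1, panics.
Round 3 — no new panics; cascade stops.

yes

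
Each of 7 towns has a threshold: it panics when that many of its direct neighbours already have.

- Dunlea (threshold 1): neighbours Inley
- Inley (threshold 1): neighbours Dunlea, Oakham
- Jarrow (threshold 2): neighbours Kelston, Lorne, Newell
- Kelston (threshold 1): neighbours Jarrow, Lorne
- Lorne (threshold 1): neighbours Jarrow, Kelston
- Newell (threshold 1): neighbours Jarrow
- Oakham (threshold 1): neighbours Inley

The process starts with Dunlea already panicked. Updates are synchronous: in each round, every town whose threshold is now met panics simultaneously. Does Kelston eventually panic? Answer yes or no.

Round 1 — Dunlea panics (initial).
Round 2 — checking thresholds:
  Inley: 1 of 2 neighbours ≥ 1, panics.
Round 3 — checking thresholds:
  Oakham: 1 of 1 neighbours ≥ 1, panics.
Round 4 — no new panics; cascade stops.

no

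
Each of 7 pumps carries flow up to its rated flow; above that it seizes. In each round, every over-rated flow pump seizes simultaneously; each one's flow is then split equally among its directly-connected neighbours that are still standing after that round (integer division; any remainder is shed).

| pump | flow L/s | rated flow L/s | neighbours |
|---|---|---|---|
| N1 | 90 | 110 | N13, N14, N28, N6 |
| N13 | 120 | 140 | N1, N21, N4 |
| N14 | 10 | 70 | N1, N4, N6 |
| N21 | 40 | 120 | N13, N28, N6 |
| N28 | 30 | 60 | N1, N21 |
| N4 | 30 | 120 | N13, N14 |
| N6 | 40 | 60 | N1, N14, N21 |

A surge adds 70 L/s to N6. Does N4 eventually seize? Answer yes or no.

yes

Round 1 — N6 at 110 > 60. N6 seizes.
  N6 sheds 110 L/s to N1, N14, N21: 36 each (2 lost).
    N1: 90+36 = 126 > 110
    N14: 10+36 = 46 ≤ 70
    N21: 40+36 = 76 ≤ 120
Round 2 — N1 seizes.
  N1 sheds 126 L/s to N13, N14, N28: 42 each.
    N13: 120+42 = 162 > 140
    N14: 46+42 = 88 > 70
    N28: 30+42 = 72 > 60
Round 3 — N13, N14, N28 seize.
  N13 sheds 162 L/s to N21, N4: 81 each.
    N21: 76+81 = 157 > 120
    N4: 30+81 = 111 ≤ 120
  N14 sheds 88 L/s to N4: 88 each.
    N4: 111+88 = 199 > 120
  N28 sheds 72 L/s to N21: 72 each.
    N21: 157+72 = 229 > 120
Round 4 — N21, N4 seize.
  N21 sheds 229 L/s: no online neighbours, lost.
  N4 sheds 199 L/s: no online neighbours, lost.
No further seizures.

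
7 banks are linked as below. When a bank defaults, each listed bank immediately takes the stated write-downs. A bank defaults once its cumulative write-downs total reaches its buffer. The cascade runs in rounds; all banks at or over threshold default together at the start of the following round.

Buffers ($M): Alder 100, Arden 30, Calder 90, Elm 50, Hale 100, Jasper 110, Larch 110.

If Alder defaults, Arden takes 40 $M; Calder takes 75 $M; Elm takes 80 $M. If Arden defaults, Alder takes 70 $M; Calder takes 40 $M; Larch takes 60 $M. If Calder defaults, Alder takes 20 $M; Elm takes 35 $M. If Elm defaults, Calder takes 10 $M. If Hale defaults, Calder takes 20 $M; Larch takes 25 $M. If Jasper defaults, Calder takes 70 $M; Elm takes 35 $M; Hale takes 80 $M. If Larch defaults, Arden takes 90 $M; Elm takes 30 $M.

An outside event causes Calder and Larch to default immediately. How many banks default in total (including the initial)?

4

Round 1 — Calder, Larch default (initial).
  Alder: +20 → 20 < 100
  Arden: +90 → 90 ≥ 30
  Elm: +35+30 → 65 ≥ 50
Round 2 — Arden, Elm default.
  Alder: +70 → 90 < 100
No further defaults.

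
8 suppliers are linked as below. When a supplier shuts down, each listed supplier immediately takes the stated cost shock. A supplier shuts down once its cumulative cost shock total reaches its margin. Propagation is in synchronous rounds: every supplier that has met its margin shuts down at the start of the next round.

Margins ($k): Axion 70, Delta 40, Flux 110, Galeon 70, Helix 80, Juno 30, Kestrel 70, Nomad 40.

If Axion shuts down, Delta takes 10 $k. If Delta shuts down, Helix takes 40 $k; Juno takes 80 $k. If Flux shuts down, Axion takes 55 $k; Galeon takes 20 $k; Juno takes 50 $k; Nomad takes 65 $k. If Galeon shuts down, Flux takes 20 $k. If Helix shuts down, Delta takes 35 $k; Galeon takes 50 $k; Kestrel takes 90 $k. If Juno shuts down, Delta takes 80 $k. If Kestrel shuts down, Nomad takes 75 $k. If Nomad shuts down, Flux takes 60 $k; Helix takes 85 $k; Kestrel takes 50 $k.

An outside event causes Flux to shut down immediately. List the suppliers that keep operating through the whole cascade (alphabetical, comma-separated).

Round 1 — Flux shuts down (initial).
  Axion: +55 → 55 < 70
  Galeon: +20 → 20 < 70
  Juno: +50 → 50 ≥ 30
  Nomad: +65 → 65 ≥ 40
Round 2 — Juno, Nomad shut down.
  Delta: +80 → 80 ≥ 40
  Helix: +85 → 85 ≥ 80
  Kestrel: +50 → 50 < 70
Round 3 — Delta, Helix shut down.
  Galeon: +50 → 70 ≥ 70
  Kestrel: +90 → 140 ≥ 70
Round 4 — Galeon, Kestrel shut down.
No further shutdowns.

Axion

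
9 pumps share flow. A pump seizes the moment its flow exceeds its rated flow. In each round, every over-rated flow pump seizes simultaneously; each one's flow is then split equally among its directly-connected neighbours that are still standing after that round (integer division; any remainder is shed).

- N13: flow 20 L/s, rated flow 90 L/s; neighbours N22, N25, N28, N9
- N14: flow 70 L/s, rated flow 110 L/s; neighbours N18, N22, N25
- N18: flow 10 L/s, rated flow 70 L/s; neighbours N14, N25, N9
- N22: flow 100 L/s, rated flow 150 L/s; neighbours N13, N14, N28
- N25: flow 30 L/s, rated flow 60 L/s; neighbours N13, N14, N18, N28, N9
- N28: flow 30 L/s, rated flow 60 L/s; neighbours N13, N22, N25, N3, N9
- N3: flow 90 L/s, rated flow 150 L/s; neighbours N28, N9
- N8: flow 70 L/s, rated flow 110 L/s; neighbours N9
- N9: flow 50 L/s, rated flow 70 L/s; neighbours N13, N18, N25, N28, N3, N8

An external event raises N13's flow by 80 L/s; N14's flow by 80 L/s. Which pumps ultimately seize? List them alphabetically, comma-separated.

N13, N14, N18, N22, N25, N28, N3, N9

Round 1 — N13 at 100 > 90; N14 at 150 > 110. N13, N14 seize.
  N13 sheds 100 L/s to N22, N25, N28, N9: 25 each.
    N22: 100+25 = 125 ≤ 150
    N25: 30+25 = 55 ≤ 60
    N28: 30+25 = 55 ≤ 60
    N9: 50+25 = 75 > 70
  N14 sheds 150 L/s to N18, N22, N25: 50 each.
    N18: 10+50 = 60 ≤ 70
    N22: 125+50 = 175 > 150
    N25: 55+50 = 105 > 60
Round 2 — N22, N25, N9 seize.
  N22 sheds 175 L/s to N28: 175 each.
    N28: 55+175 = 230 > 60
  N25 sheds 105 L/s to N18, N28: 52 each (1 lost).
    N18: 60+52 = 112 > 70
    N28: 230+52 = 282 > 60
  N9 sheds 75 L/s to N18, N28, N3, N8: 18 each (3 lost).
    N18: 112+18 = 130 > 70
    N28: 282+18 = 300 > 60
    N3: 90+18 = 108 ≤ 150
    N8: 70+18 = 88 ≤ 110
Round 3 — N18, N28 seize.
  N18 sheds 130 L/s: no online neighbours, lost.
  N28 sheds 300 L/s to N3: 300 each.
    N3: 108+300 = 408 > 150
Round 4 — N3 seizes.
  N3 sheds 408 L/s: no online neighbours, lost.
No further seizures.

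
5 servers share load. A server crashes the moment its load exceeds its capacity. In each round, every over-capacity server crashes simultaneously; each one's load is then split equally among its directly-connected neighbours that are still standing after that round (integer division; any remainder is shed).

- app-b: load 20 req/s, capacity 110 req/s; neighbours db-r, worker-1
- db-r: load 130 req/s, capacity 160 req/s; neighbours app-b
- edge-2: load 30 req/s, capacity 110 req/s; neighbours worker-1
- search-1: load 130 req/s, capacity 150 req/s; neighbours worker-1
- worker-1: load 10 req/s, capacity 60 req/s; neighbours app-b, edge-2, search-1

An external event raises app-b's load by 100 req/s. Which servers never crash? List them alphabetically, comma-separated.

Round 1 — app-b at 120 > 110. app-b crashes.
  app-b sheds 120 req/s to db-r, worker-1: 60 each.
    db-r: 130+60 = 190 > 160
    worker-1: 10+60 = 70 > 60
Round 2 — db-r, worker-1 crash.
  db-r sheds 190 req/s: no online neighbours, lost.
  worker-1 sheds 70 req/s to edge-2, search-1: 35 each.
    edge-2: 30+35 = 65 ≤ 110
    search-1: 130+35 = 165 > 150
Round 3 — search-1 crashes.
  search-1 sheds 165 req/s: no online neighbours, lost.
No further crashes.

edge-2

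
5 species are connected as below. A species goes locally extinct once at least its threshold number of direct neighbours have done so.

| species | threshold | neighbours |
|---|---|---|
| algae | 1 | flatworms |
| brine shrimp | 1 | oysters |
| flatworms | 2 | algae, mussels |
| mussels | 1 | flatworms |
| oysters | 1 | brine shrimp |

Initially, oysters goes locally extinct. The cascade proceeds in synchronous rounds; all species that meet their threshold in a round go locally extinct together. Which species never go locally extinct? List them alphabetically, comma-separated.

algae, flatworms, mussels

Round 1 — oysters goes locally extinct (initial).
Round 2 — checking thresholds:
  brine shrimp: 1 of 1 neighbours ≥ 1, goes locally extinct.
Round 3 — no new extinctions; cascade stops.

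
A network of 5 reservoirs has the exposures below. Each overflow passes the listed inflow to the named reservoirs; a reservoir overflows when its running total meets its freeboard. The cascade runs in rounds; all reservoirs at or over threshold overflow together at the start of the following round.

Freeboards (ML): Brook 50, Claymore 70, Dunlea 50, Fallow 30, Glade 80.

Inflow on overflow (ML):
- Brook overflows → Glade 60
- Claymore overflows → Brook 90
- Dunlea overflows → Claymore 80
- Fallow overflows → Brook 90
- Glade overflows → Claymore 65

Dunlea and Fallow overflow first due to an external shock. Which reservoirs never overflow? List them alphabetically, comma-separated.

Round 1 — Dunlea, Fallow overflow (initial).
  Brook: +90 → 90 ≥ 50
  Claymore: +80 → 80 ≥ 70
Round 2 — Brook, Claymore overflow.
  Glade: +60 → 60 < 80
No further overflows.

Glade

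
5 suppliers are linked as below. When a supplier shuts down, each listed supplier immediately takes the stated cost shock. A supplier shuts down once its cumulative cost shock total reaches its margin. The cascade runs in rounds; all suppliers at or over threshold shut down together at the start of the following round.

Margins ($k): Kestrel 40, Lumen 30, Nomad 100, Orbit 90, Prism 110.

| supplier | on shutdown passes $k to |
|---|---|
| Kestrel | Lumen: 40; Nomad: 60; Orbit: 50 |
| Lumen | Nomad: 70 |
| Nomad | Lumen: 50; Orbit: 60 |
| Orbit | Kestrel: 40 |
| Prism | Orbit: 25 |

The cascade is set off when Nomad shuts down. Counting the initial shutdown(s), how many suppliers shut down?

2

Round 1 — Nomad shuts down (initial).
  Lumen: +50 → 50 ≥ 30
  Orbit: +60 → 60 < 90
Round 2 — Lumen shuts down.
No further shutdowns.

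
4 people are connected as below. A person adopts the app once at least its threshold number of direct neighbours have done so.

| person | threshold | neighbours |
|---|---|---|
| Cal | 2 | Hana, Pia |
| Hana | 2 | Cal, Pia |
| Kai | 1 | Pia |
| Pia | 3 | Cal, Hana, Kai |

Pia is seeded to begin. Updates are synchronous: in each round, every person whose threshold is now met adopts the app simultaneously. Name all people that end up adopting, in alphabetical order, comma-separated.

Round 1 — Pia adopts the app (initial).
Round 2 — checking thresholds:
  Cal: 1 of 2 neighbours < 2, not yet.
  Hana: 1 of 2 neighbours < 2, not yet.
  Kai: 1 of 1 neighbours ≥ 1, adopts the app.
Round 3 — no new adoptions; cascade stops.

Kai, Pia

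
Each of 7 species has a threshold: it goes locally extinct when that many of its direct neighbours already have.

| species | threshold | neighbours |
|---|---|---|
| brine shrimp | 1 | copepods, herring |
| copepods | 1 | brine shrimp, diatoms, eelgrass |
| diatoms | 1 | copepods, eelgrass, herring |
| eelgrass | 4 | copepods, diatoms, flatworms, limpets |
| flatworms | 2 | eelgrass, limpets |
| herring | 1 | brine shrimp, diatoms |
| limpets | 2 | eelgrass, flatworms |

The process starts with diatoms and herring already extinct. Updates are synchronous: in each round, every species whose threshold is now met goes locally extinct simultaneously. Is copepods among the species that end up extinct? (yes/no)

yes

Round 1 — diatoms, herring go locally extinct (initial).
Round 2 — checking thresholds:
  brine shrimp: 1 of 2 neighbours ≥ 1, goes locally extinct.
  copepods: 1 of 3 neighbours ≥ 1, goes locally extinct.
  eelgrass: 1 of 4 neighbours < 4, holds.
Round 3 — no new extinctions; cascade stops.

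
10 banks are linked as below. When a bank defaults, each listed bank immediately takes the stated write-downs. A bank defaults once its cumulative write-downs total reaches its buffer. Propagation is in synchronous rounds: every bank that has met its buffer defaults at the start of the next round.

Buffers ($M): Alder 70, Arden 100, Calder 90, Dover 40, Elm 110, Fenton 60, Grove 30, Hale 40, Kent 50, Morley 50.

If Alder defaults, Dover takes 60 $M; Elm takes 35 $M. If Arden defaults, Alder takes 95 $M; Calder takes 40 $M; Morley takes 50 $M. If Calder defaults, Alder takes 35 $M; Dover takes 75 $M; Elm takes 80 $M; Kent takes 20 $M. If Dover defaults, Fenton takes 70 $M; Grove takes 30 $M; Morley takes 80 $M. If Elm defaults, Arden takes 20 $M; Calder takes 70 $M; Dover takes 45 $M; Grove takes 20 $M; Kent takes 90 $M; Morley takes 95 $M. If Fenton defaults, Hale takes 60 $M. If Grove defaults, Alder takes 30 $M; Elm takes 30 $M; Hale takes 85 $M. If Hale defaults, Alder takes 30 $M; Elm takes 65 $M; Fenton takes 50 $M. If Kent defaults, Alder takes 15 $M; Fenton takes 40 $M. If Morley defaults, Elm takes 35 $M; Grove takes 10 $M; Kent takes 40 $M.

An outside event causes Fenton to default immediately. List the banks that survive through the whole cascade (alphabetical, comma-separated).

Round 1 — Fenton defaults (initial).
  Hale: +60 → 60 ≥ 40
Round 2 — Hale defaults.
  Alder: +30 → 30 < 70
  Elm: +65 → 65 < 110
No further defaults.

Alder, Arden, Calder, Dover, Elm, Grove, Kent, Morley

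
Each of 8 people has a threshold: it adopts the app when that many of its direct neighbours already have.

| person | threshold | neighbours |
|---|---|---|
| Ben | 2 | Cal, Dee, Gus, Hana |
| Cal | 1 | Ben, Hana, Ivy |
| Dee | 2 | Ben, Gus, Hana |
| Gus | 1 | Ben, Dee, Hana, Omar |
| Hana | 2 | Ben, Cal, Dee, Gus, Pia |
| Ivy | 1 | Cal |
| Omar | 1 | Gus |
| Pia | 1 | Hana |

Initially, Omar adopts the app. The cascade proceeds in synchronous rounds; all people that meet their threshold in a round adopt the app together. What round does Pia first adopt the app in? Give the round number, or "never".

never

Round 1 — Omar adopts the app (initial).
Round 2 — checking thresholds:
  Gus: 1 of 4 neighbours ≥ 1, adopts the app.
Round 3 — no new adoptions; cascade stops.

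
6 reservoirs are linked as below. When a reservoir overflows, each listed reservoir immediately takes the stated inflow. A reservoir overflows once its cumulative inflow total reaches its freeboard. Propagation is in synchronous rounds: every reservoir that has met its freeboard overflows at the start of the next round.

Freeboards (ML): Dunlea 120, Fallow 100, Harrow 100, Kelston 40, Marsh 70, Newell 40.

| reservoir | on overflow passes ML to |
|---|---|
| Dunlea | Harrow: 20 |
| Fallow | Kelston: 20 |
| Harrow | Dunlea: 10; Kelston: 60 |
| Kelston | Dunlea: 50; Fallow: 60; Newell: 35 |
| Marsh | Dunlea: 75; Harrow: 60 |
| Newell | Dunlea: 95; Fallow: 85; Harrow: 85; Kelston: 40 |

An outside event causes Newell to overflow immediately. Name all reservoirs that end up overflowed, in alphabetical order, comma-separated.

Round 1 — Newell overflows (initial).
  Dunlea: +95 → 95 < 120
  Fallow: +85 → 85 < 100
  Harrow: +85 → 85 < 100
  Kelston: +40 → 40 ≥ 40
Round 2 — Kelston overflows.
  Dunlea: +50 → 145 ≥ 120
  Fallow: +60 → 145 ≥ 100
Round 3 — Dunlea, Fallow overflow.
  Harrow: +20 → 105 ≥ 100
Round 4 — Harrow overflows.
No further overflows.

Dunlea, Fallow, Harrow, Kelston, Newell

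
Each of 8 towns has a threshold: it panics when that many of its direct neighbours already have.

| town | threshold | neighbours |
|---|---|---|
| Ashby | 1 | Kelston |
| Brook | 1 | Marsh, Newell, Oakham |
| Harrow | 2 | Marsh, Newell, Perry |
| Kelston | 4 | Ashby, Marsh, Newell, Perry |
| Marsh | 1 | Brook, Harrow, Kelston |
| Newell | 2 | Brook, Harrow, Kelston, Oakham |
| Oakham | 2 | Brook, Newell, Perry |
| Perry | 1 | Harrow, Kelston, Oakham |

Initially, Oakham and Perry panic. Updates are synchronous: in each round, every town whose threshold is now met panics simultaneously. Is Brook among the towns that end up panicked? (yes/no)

Round 1 — Oakham, Perry panic (initial).
Round 2 — checking thresholds:
  Brook: 1 of 3 neighbours ≥ 1, panics.
  Harrow: 1 of 3 neighbours < 2, not yet.
  Kelston: 1 of 4 neighbours < 4, not yet.
  Newell: 1 of 4 neighbours < 2, not yet.
Round 3 — checking thresholds:
  Harrow: 1 of 3 neighbours < 2, not yet.
  Kelston: 1 of 4 neighbours < 4, not yet.
  Marsh: 1 of 3 neighbours ≥ 1, panics.
  Newell: 2 of 4 neighbours ≥ 2, panics.
Round 4 — checking thresholds:
  Harrow: 3 of 3 neighbours ≥ 2, panics.
  Kelston: 3 of 4 neighbours < 4, not yet.
Round 5 — no new panics; cascade stops.

yes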